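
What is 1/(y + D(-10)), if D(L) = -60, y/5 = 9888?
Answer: 1/49380 ≈ 2.0251e-5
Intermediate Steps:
y = 49440 (y = 5*9888 = 49440)
1/(y + D(-10)) = 1/(49440 - 60) = 1/49380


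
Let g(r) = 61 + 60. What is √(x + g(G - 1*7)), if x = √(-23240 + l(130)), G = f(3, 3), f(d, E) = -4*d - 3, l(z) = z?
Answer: √(121 + I*√23110) ≈ 12.556 + 6.0538*I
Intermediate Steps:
f(d, E) = -3 - 4*d
G = -15 (G = -3 - 4*3 = -3 - 12 = -15)
g(r) = 121
x = I*√23110 (x = √(-23240 + 130) = √(-23110) = I*√23110 ≈ 152.02*I)
√(x + g(G - 1*7)) = √(I*√23110 + 121) = √(121 + I*√23110)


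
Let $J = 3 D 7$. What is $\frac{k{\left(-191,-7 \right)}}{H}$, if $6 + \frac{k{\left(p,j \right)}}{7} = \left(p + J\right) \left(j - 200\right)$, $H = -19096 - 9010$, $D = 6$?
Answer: $- \frac{94143}{28106} \approx -3.3496$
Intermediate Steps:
$J = 126$ ($J = 3 \cdot 6 \cdot 7 = 18 \cdot 7 = 126$)
$H = -28106$
$k{\left(p,j \right)} = -42 + 7 \left(-200 + j\right) \left(126 + p\right)$ ($k{\left(p,j \right)} = -42 + 7 \left(p + 126\right) \left(j - 200\right) = -42 + 7 \left(126 + p\right) \left(-200 + j\right) = -42 + 7 \left(-200 + j\right) \left(126 + p\right)$)
$\frac{k{\left(-191,-7 \right)}}{H} = \frac{-176442 - -267400 + 882 \left(-7\right) + 7 \left(-7\right) \left(-191\right)}{-28106} = \left(-176442 + 267400 - 6174 + 9359\right) \left(- \frac{1}{28106}\right) = 94143 \left(- \frac{1}{28106}\right) = - \frac{94143}{28106}$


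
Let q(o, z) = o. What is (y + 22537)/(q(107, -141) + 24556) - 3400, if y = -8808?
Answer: -83840471/24663 ≈ -3399.4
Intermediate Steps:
(y + 22537)/(q(107, -141) + 24556) - 3400 = (-8808 + 22537)/(107 + 24556) - 3400 = 13729/24663 - 3400 = -83840471/24663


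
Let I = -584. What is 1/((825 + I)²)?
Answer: 1/58081 ≈ 1.7217e-5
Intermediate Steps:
1/((825 + I)²) = 1/((825 - 584)²) = 1/(241²) = 1/58081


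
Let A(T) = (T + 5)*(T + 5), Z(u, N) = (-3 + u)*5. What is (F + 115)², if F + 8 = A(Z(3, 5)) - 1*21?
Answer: 12321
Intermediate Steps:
Z(u, N) = -15 + 5*u
A(T) = (5 + T)² (A(T) = (5 + T)*(5 + T) = (5 + T)²)
F = -4 (F = -8 + ((5 + (-15 + 5*3))² - 1*21) = -8 + ((5 + (-15 + 15))² - 21) = -8 + ((5 + 0)² - 21) = -8 + (5² - 21) = -8 + (25 - 21) = -8 + 4 = -4)
(F + 115)² = (-4 + 115)² = 111² = 12321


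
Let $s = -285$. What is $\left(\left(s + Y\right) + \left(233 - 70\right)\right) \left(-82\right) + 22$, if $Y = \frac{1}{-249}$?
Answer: $\frac{2496556}{249} \approx 10026.0$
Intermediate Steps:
$Y = - \frac{1}{249} \approx -0.0040161$
$\left(\left(s + Y\right) + \left(233 - 70\right)\right) \left(-82\right) + 22 = \left(\left(-285 - \frac{1}{249}\right) + \left(233 - 70\right)\right) \left(-82\right) + 22 = \left(- \frac{70966}{249} + 163\right) \left(-82\right) + 22 = \left(- \frac{30379}{249}\right) \left(-82\right) + 22 = \frac{2491078}{249} + 22 = \frac{2496556}{249}$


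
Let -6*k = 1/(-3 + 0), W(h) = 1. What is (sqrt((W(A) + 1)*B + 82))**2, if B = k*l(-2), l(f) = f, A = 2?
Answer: 736/9 ≈ 81.778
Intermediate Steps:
k = 1/18 (k = -1/(6*(-3 + 0)) = -1/6/(-3) = -1/6*(-1/3) = 1/18 ≈ 0.055556)
B = -1/9 (B = (1/18)*(-2) = -1/9 ≈ -0.11111)
(sqrt((W(A) + 1)*B + 82))**2 = (sqrt((1 + 1)*(-1/9) + 82))**2 = (sqrt(2*(-1/9) + 82))**2 = (sqrt(-2/9 + 82))**2 = (sqrt(736/9))**2 = (4*sqrt(46)/3)**2 = 736/9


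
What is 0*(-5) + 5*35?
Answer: 175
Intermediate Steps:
0*(-5) + 5*35 = 0 + 175 = 175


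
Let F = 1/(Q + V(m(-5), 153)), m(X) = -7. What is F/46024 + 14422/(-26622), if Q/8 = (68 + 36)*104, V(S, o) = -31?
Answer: -28706543385497/52990264759608 ≈ -0.54173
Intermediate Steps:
Q = 86528 (Q = 8*((68 + 36)*104) = 8*(104*104) = 8*10816 = 86528)
F = 1/86497 (F = 1/(86528 - 31) = 1/86497 ≈ 1.1561e-5)
F/46024 + 14422/(-26622) = (1/86497)/46024 + 14422/(-26622) = (1/86497)*(1/46024) + 14422*(-1/26622) = 1/3980937928 - 7211/13311 = -28706543385497/52990264759608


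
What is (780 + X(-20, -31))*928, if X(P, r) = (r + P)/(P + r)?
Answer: 724768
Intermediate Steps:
X(P, r) = 1 (X(P, r) = (P + r)/(P + r) = 1)
(780 + X(-20, -31))*928 = (780 + 1)*928 = 781*928 = 724768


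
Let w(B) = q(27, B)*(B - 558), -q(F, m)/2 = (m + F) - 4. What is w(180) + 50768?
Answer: 204236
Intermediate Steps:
q(F, m) = 8 - 2*F - 2*m (q(F, m) = -2*((m + F) - 4) = -2*((F + m) - 4) = -2*(-4 + F + m) = 8 - 2*F - 2*m)
w(B) = (-558 + B)*(-46 - 2*B) (w(B) = (8 - 2*27 - 2*B)*(B - 558) = (8 - 54 - 2*B)*(-558 + B) = (-46 - 2*B)*(-558 + B) = (-558 + B)*(-46 - 2*B))
w(180) + 50768 = -2*(-558 + 180)*(23 + 180) + 50768 = -2*(-378)*203 + 50768 = 153468 + 50768 = 204236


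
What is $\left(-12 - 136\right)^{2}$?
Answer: $21904$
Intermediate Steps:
$\left(-12 - 136\right)^{2} = \left(-148\right)^{2} = 21904$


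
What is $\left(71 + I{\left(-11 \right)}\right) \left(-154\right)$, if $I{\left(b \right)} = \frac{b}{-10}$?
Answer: $- \frac{55517}{5} \approx -11103.0$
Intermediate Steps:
$I{\left(b \right)} = - \frac{b}{10}$ ($I{\left(b \right)} = b \left(- \frac{1}{10}\right) = - \frac{b}{10}$)
$\left(71 + I{\left(-11 \right)}\right) \left(-154\right) = \left(71 - - \frac{11}{10}\right) \left(-154\right) = \left(71 + \frac{11}{10}\right) \left(-154\right) = \frac{721}{10} \left(-154\right) = - \frac{55517}{5}$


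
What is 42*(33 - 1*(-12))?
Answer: 1890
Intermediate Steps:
42*(33 - 1*(-12)) = 42*(33 + 12) = 42*45 = 1890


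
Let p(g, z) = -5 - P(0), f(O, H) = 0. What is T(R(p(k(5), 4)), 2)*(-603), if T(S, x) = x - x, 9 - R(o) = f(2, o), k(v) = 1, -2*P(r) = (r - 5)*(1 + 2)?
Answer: 0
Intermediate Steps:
P(r) = 15/2 - 3*r/2 (P(r) = -(r - 5)*(1 + 2)/2 = -(-5 + r)*3/2 = -(-15 + 3*r)/2 = 15/2 - 3*r/2)
p(g, z) = -25/2 (p(g, z) = -5 - (15/2 - 3/2*0) = -5 - (15/2 + 0) = -5 - 1*15/2 = -5 - 15/2 = -25/2)
R(o) = 9 (R(o) = 9 - 1*0 = 9 + 0 = 9)
T(S, x) = 0
T(R(p(k(5), 4)), 2)*(-603) = 0*(-603) = 0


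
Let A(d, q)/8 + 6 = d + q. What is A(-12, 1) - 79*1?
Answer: -215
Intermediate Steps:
A(d, q) = -48 + 8*d + 8*q (A(d, q) = -48 + 8*(d + q) = -48 + (8*d + 8*q) = -48 + 8*d + 8*q)
A(-12, 1) - 79*1 = (-48 + 8*(-12) + 8*1) - 79*1 = (-48 - 96 + 8) - 79 = -136 - 79 = -215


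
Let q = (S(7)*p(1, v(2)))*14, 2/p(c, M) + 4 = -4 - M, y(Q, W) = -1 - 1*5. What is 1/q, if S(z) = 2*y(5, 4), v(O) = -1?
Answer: 1/48 ≈ 0.020833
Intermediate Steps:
y(Q, W) = -6 (y(Q, W) = -1 - 5 = -6)
p(c, M) = 2/(-8 - M) (p(c, M) = 2/(-4 + (-4 - M)) = 2/(-8 - M))
S(z) = -12 (S(z) = 2*(-6) = -12)
q = 48 (q = -(-24)/(8 - 1)*14 = -(-24)/7*14 = -12*(-2/7)*14 = (24/7)*14 = 48)
1/q = 1/48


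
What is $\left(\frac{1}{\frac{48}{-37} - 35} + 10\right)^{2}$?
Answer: $\frac{179372449}{1803649} \approx 99.45$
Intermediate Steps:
$\left(\frac{1}{\frac{48}{-37} - 35} + 10\right)^{2} = \left(\frac{1}{48 \left(- \frac{1}{37}\right) - 35} + 10\right)^{2} = \left(\frac{1}{- \frac{48}{37} - 35} + 10\right)^{2} = \left(\frac{1}{- \frac{1343}{37}} + 10\right)^{2} = \left(- \frac{37}{1343} + 10\right)^{2} = \left(\frac{13393}{1343}\right)^{2} = \frac{179372449}{1803649}$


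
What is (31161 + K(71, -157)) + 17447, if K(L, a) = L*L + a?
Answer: 53492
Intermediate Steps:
K(L, a) = a + L² (K(L, a) = L² + a = a + L²)
(31161 + K(71, -157)) + 17447 = (31161 + (-157 + 71²)) + 17447 = (31161 + (-157 + 5041)) + 17447 = (31161 + 4884) + 17447 = 36045 + 17447 = 53492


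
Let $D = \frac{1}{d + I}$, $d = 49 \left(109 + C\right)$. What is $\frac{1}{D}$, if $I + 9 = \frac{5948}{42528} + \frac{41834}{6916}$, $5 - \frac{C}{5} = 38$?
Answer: $- \frac{3884144953}{1414056} \approx -2746.8$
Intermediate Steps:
$C = -165$ ($C = 25 - 190 = -165$)
$d = -2744$ ($d = 49 \left(109 - 165\right) = 49 \left(-56\right) = -2744$)
$I = - \frac{3975289}{1414056}$ ($I = -9 + \left(\frac{5948}{42528} + \frac{41834}{6916}\right) = -9 + \left(5948 \cdot \frac{1}{42528} + 41834 \cdot \frac{1}{6916}\right) = -9 + \left(\frac{1487}{10632} + \frac{1609}{266}\right) = -9 + \frac{8751215}{1414056} = - \frac{3975289}{1414056} \approx -2.8113$)
$D = - \frac{1414056}{3884144953}$ ($D = \frac{1}{-2744 - \frac{3975289}{1414056}} = \frac{1}{- \frac{3884144953}{1414056}} = - \frac{1414056}{3884144953} \approx -0.00036406$)
$\frac{1}{D} = \frac{1}{- \frac{1414056}{3884144953}} = - \frac{3884144953}{1414056}$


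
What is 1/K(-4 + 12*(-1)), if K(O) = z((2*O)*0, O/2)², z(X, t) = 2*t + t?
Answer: 1/576 ≈ 0.0017361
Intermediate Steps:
z(X, t) = 3*t
K(O) = 9*O²/4 (K(O) = (3*(O/2))² = (3*O/2)² = 9*O²/4)
1/K(-4 + 12*(-1)) = 1/(9*(-4 + 12*(-1))²/4) = 1/(9*(-4 - 12)²/4) = 1/((9/4)*(-16)²) = 1/((9/4)*256) = 1/576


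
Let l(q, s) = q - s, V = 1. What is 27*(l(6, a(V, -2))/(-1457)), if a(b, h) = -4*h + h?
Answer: 0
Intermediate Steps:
a(b, h) = -3*h
27*(l(6, a(V, -2))/(-1457)) = 27*((6 - (-3)*(-2))/(-1457)) = 27*((6 - 1*6)*(-1/1457)) = 27*((6 - 6)*(-1/1457)) = 27*(0*(-1/1457)) = 27*0 = 0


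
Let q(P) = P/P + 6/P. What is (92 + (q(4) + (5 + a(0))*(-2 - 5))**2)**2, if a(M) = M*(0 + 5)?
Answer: 21095649/16 ≈ 1.3185e+6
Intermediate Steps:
a(M) = 5*M (a(M) = M*5 = 5*M)
q(P) = 1 + 6/P
(92 + (q(4) + (5 + a(0))*(-2 - 5))**2)**2 = (92 + ((6 + 4)/4 + (5 + 5*0)*(-2 - 5))**2)**2 = (92 + ((1/4)*10 + (5 + 0)*(-7))**2)**2 = (92 + (5/2 + 5*(-7))**2)**2 = (92 + (5/2 - 35)**2)**2 = (92 + (-65/2)**2)**2 = (92 + 4225/4)**2 = (4593/4)**2 = 21095649/16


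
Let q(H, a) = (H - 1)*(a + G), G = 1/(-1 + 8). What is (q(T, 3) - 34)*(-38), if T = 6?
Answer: 4864/7 ≈ 694.86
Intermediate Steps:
G = 1/7 ≈ 0.14286
q(H, a) = (-1 + H)*(1/7 + a) (q(H, a) = (H - 1)*(a + 1/7) = (-1 + H)*(1/7 + a))
(q(T, 3) - 34)*(-38) = ((-1/7 - 1*3 + (1/7)*6 + 6*3) - 34)*(-38) = ((-1/7 - 3 + 6/7 + 18) - 34)*(-38) = (110/7 - 34)*(-38) = -128/7*(-38) = 4864/7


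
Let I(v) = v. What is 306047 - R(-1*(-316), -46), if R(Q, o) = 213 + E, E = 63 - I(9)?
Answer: 305780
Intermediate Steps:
E = 54 (E = 63 - 1*9 = 63 - 9 = 54)
R(Q, o) = 267 (R(Q, o) = 213 + 54 = 267)
306047 - R(-1*(-316), -46) = 306047 - 1*267 = 306047 - 267 = 305780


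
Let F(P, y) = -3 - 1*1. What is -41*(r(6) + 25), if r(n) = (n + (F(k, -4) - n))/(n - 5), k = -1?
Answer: -861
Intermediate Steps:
F(P, y) = -4 (F(P, y) = -3 - 1 = -4)
r(n) = -4/(-5 + n) (r(n) = (n + (-4 - n))/(n - 5) = -4/(-5 + n))
-41*(r(6) + 25) = -41*(-4/(-5 + 6) + 25) = -41*(-4/1 + 25) = -41*(-4*1 + 25) = -41*(-4 + 25) = -41*21 = -861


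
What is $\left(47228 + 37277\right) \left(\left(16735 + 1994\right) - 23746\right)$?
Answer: $-423961585$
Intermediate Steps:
$\left(47228 + 37277\right) \left(\left(16735 + 1994\right) - 23746\right) = 84505 \left(18729 - 23746\right) = 84505 \left(-5017\right) = -423961585$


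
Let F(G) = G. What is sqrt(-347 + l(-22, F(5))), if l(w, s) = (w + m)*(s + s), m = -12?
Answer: I*sqrt(687) ≈ 26.211*I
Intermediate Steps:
l(w, s) = 2*s*(-12 + w) (l(w, s) = (w - 12)*(s + s) = (-12 + w)*(2*s) = 2*s*(-12 + w))
sqrt(-347 + l(-22, F(5))) = sqrt(-347 + 2*5*(-12 - 22)) = sqrt(-347 + 2*5*(-34)) = sqrt(-347 - 340) = sqrt(-687) = I*sqrt(687)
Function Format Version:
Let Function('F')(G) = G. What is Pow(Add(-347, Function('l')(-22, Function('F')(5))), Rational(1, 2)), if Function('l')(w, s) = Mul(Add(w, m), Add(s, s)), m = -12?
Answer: Mul(I, Pow(687, Rational(1, 2))) ≈ Mul(26.211, I)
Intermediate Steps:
Function('l')(w, s) = Mul(2, s, Add(-12, w)) (Function('l')(w, s) = Mul(Add(w, -12), Add(s, s)) = Mul(Add(-12, w), Mul(2, s)) = Mul(2, s, Add(-12, w)))
Pow(Add(-347, Function('l')(-22, Function('F')(5))), Rational(1, 2)) = Pow(Add(-347, Mul(2, 5, Add(-12, -22))), Rational(1, 2)) = Pow(Add(-347, Mul(2, 5, -34)), Rational(1, 2)) = Pow(Add(-347, -340), Rational(1, 2)) = Pow(-687, Rational(1, 2)) = Mul(I, Pow(687, Rational(1, 2)))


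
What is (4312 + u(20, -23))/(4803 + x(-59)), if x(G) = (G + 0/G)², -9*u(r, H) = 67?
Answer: 2039/3924 ≈ 0.51962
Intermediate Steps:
u(r, H) = -67/9 (u(r, H) = -⅑*67 = -67/9)
x(G) = G² (x(G) = (G + 0)² = G²)
(4312 + u(20, -23))/(4803 + x(-59)) = (4312 - 67/9)/(4803 + (-59)²) = 38741/(9*(4803 + 3481)) = (38741/9)/8284 = (38741/9)*(1/8284) = 2039/3924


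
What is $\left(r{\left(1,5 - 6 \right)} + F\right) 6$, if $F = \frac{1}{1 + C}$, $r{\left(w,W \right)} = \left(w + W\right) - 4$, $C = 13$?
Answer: $- \frac{165}{7} \approx -23.571$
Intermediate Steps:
$r{\left(w,W \right)} = -4 + W + w$ ($r{\left(w,W \right)} = \left(W + w\right) - 4 = -4 + W + w$)
$F = \frac{1}{14}$ ($F = \frac{1}{1 + 13} = \frac{1}{14} \approx 0.071429$)
$\left(r{\left(1,5 - 6 \right)} + F\right) 6 = \left(\left(-4 + \left(5 - 6\right) + 1\right) + \frac{1}{14}\right) 6 = \left(\left(-4 - 1 + 1\right) + \frac{1}{14}\right) 6 = \left(-4 + \frac{1}{14}\right) 6 = \left(- \frac{55}{14}\right) 6 = - \frac{165}{7}$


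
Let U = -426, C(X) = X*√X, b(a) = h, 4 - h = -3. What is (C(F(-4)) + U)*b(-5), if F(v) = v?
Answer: -2982 - 56*I ≈ -2982.0 - 56.0*I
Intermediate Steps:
h = 7 (h = 4 - 1*(-3) = 4 + 3 = 7)
b(a) = 7
C(X) = X^(3/2)
(C(F(-4)) + U)*b(-5) = ((-4)^(3/2) - 426)*7 = (-8*I - 426)*7 = (-426 - 8*I)*7 = -2982 - 56*I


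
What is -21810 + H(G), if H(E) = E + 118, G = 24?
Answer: -21668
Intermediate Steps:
H(E) = 118 + E
-21810 + H(G) = -21810 + (118 + 24) = -21810 + 142 = -21668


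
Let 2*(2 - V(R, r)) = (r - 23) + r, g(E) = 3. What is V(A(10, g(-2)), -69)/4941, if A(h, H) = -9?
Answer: 55/3294 ≈ 0.016697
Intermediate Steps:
V(R, r) = 27/2 - r (V(R, r) = 2 - ((r - 23) + r)/2 = 2 - ((-23 + r) + r)/2 = 2 - (-23 + 2*r)/2 = 2 + (23/2 - r) = 27/2 - r)
V(A(10, g(-2)), -69)/4941 = (27/2 - 1*(-69))/4941 = (27/2 + 69)*(1/4941) = (165/2)*(1/4941) = 55/3294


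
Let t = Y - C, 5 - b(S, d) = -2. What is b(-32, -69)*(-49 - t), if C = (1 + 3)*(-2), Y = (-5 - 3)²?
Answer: -847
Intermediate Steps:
Y = 64 (Y = (-8)² = 64)
b(S, d) = 7 (b(S, d) = 5 - 1*(-2) = 5 + 2 = 7)
C = -8 (C = 4*(-2) = -8)
t = 72 (t = 64 - 1*(-8) = 64 + 8 = 72)
b(-32, -69)*(-49 - t) = 7*(-49 - 1*72) = 7*(-49 - 72) = 7*(-121) = -847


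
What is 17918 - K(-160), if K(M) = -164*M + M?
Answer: -8162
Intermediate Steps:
K(M) = -163*M
17918 - K(-160) = 17918 - (-163)*(-160) = 17918 - 1*26080 = 17918 - 26080 = -8162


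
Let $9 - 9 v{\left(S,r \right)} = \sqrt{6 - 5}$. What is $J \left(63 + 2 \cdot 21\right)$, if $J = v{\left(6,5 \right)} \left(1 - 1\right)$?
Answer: $0$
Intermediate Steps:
$v{\left(S,r \right)} = \frac{8}{9}$ ($v{\left(S,r \right)} = 1 - \frac{\sqrt{6 - 5}}{9} = 1 - \frac{\sqrt{1}}{9} = 1 - \frac{1}{9} = \frac{8}{9}$)
$J = 0$ ($J = \frac{8 \left(1 - 1\right)}{9} = \frac{8}{9} \cdot 0 = 0$)
$J \left(63 + 2 \cdot 21\right) = 0 \left(63 + 2 \cdot 21\right) = 0 \left(63 + 42\right) = 0 \cdot 105 = 0$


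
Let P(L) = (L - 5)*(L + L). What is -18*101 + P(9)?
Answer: -1746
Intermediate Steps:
P(L) = 2*L*(-5 + L) (P(L) = (-5 + L)*(2*L) = 2*L*(-5 + L))
-18*101 + P(9) = -18*101 + 2*9*(-5 + 9) = -1818 + 2*9*4 = -1818 + 72 = -1746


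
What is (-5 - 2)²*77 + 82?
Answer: 3855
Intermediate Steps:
(-5 - 2)²*77 + 82 = (-7)²*77 + 82 = 49*77 + 82 = 3773 + 82 = 3855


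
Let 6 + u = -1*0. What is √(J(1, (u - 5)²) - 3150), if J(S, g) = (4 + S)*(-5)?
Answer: 5*I*√127 ≈ 56.347*I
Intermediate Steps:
u = -6 (u = -6 - 1*0 = -6 + 0 = -6)
J(S, g) = -20 - 5*S
√(J(1, (u - 5)²) - 3150) = √((-20 - 5*1) - 3150) = √((-20 - 5) - 3150) = √(-25 - 3150) = √(-3175) = 5*I*√127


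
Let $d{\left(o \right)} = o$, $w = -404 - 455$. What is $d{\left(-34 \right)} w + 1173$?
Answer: $30379$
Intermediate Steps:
$w = -859$
$d{\left(-34 \right)} w + 1173 = \left(-34\right) \left(-859\right) + 1173 = 29206 + 1173 = 30379$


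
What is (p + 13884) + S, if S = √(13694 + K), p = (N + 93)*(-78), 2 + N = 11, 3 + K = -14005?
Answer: 5928 + I*√314 ≈ 5928.0 + 17.72*I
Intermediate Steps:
K = -14008 (K = -3 - 14005 = -14008)
N = 9 (N = -2 + 11 = 9)
p = -7956 (p = (9 + 93)*(-78) = 102*(-78) = -7956)
S = I*√314 (S = √(13694 - 14008) = √(-314) = I*√314 ≈ 17.72*I)
(p + 13884) + S = (-7956 + 13884) + I*√314 = 5928 + I*√314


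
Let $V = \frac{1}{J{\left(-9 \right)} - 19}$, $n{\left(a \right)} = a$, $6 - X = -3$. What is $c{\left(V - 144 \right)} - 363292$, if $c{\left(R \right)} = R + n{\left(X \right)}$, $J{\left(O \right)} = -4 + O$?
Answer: $- \frac{11629665}{32} \approx -3.6343 \cdot 10^{5}$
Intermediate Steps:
$X = 9$ ($X = 6 - -3 = 6 + 3 = 9$)
$V = - \frac{1}{32}$ ($V = \frac{1}{\left(-4 - 9\right) - 19} = \frac{1}{-13 - 19} = \frac{1}{-32} = - \frac{1}{32} \approx -0.03125$)
$c{\left(R \right)} = 9 + R$ ($c{\left(R \right)} = R + 9 = 9 + R$)
$c{\left(V - 144 \right)} - 363292 = \left(9 - \frac{4609}{32}\right) - 363292 = - \frac{4321}{32} - 363292 = - \frac{11629665}{32}$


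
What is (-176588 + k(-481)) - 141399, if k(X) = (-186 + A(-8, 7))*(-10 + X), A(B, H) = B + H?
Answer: -226170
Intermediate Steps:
k(X) = 1870 - 187*X (k(X) = (-186 + (-8 + 7))*(-10 + X) = (-186 - 1)*(-10 + X) = -187*(-10 + X) = 1870 - 187*X)
(-176588 + k(-481)) - 141399 = (-176588 + (1870 - 187*(-481))) - 141399 = (-176588 + (1870 + 89947)) - 141399 = (-176588 + 91817) - 141399 = -84771 - 141399 = -226170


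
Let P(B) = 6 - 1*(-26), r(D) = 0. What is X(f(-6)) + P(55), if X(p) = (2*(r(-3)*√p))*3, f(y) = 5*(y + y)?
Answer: 32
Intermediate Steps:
f(y) = 10*y (f(y) = 5*(2*y) = 10*y)
P(B) = 32 (P(B) = 6 + 26 = 32)
X(p) = 0 (X(p) = (2*(0*√p))*3 = (2*0)*3 = 0*3 = 0)
X(f(-6)) + P(55) = 0 + 32 = 32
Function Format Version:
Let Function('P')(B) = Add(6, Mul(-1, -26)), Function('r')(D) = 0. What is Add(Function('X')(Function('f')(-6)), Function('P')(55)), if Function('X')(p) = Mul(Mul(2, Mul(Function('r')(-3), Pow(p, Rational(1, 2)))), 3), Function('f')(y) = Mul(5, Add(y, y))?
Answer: 32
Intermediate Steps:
Function('f')(y) = Mul(10, y) (Function('f')(y) = Mul(5, Mul(2, y)) = Mul(10, y))
Function('P')(B) = 32 (Function('P')(B) = Add(6, 26) = 32)
Function('X')(p) = 0 (Function('X')(p) = Mul(Mul(2, Mul(0, Pow(p, Rational(1, 2)))), 3) = Mul(Mul(2, 0), 3) = Mul(0, 3) = 0)
Add(Function('X')(Function('f')(-6)), Function('P')(55)) = Add(0, 32) = 32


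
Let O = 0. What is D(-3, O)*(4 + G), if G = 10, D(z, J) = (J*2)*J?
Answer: 0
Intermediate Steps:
D(z, J) = 2*J² (D(z, J) = (2*J)*J = 2*J²)
D(-3, O)*(4 + G) = (2*0²)*(4 + 10) = (2*0)*14 = 0*14 = 0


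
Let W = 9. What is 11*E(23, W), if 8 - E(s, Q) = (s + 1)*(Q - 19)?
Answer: 2728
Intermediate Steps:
E(s, Q) = 8 - (1 + s)*(-19 + Q) (E(s, Q) = 8 - (s + 1)*(Q - 19) = 8 - (1 + s)*(-19 + Q))
11*E(23, W) = 11*(27 - 1*9 + 19*23 - 1*9*23) = 11*(27 - 9 + 437 - 207) = 11*248 = 2728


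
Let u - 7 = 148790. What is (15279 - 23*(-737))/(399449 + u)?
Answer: 16115/274123 ≈ 0.058787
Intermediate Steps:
u = 148797 (u = 7 + 148790 = 148797)
(15279 - 23*(-737))/(399449 + u) = (15279 - 23*(-737))/(399449 + 148797) = (15279 + 16951)/548246 = 32230*(1/548246) = 16115/274123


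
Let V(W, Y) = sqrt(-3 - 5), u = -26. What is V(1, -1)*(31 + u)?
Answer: 10*I*sqrt(2) ≈ 14.142*I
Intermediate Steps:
V(W, Y) = 2*I*sqrt(2) (V(W, Y) = sqrt(-8) = 2*I*sqrt(2))
V(1, -1)*(31 + u) = (2*I*sqrt(2))*(31 - 26) = (2*I*sqrt(2))*5 = 10*I*sqrt(2)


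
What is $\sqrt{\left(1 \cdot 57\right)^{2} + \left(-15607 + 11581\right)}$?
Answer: $i \sqrt{777} \approx 27.875 i$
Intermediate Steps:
$\sqrt{\left(1 \cdot 57\right)^{2} + \left(-15607 + 11581\right)} = \sqrt{57^{2} - 4026} = \sqrt{3249 - 4026} = \sqrt{-777} = i \sqrt{777}$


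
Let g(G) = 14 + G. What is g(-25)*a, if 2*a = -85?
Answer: 935/2 ≈ 467.50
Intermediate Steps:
a = -85/2 (a = (½)*(-85) = -85/2 ≈ -42.500)
g(-25)*a = (14 - 25)*(-85/2) = -11*(-85/2) = 935/2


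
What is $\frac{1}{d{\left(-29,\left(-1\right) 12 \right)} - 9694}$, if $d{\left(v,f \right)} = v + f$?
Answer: $- \frac{1}{9735} \approx -0.00010272$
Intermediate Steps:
$d{\left(v,f \right)} = f + v$
$\frac{1}{d{\left(-29,\left(-1\right) 12 \right)} - 9694} = \frac{1}{\left(\left(-1\right) 12 - 29\right) - 9694} = \frac{1}{\left(-12 - 29\right) - 9694} = \frac{1}{-41 - 9694} = \frac{1}{-9735} = - \frac{1}{9735}$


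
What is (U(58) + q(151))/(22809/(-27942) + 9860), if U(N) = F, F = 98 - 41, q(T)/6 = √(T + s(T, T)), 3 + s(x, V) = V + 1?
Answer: 176966/30609479 + 186280*√3/30609479 ≈ 0.016322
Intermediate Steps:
s(x, V) = -2 + V (s(x, V) = -3 + (V + 1) = -3 + (1 + V) = -2 + V)
q(T) = 6*√(-2 + 2*T) (q(T) = 6*√(T + (-2 + T)) = 6*√(-2 + 2*T))
F = 57
U(N) = 57
(U(58) + q(151))/(22809/(-27942) + 9860) = (57 + 6*√(-2 + 2*151))/(22809/(-27942) + 9860) = (57 + 6*√(-2 + 302))/(22809*(-1/27942) + 9860) = (57 + 6*√300)/(-7603/9314 + 9860) = (57 + 6*(10*√3))/(91828437/9314) = (57 + 60*√3)*(9314/91828437) = 176966/30609479 + 186280*√3/30609479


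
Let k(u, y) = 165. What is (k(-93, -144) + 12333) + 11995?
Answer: 24493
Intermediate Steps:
(k(-93, -144) + 12333) + 11995 = (165 + 12333) + 11995 = 12498 + 11995 = 24493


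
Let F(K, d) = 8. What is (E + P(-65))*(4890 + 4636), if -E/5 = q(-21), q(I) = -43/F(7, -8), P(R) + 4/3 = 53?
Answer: 8978255/12 ≈ 7.4819e+5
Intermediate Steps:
P(R) = 155/3 (P(R) = -4/3 + 53 = 155/3)
q(I) = -43/8
E = 215/8 (E = -5*(-43/8) = 215/8 ≈ 26.875)
(E + P(-65))*(4890 + 4636) = (215/8 + 155/3)*(4890 + 4636) = (1885/24)*9526 = 8978255/12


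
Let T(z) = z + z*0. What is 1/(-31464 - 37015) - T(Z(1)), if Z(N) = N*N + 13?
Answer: -958707/68479 ≈ -14.000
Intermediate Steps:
Z(N) = 13 + N² (Z(N) = N² + 13 = 13 + N²)
T(z) = z (T(z) = z + 0 = z)
1/(-31464 - 37015) - T(Z(1)) = 1/(-31464 - 37015) - (13 + 1²) = 1/(-68479) - (13 + 1) = -1/68479 - 1*14 = -1/68479 - 14 = -958707/68479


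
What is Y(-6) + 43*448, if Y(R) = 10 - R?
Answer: 19280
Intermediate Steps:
Y(-6) + 43*448 = (10 - 1*(-6)) + 43*448 = (10 + 6) + 19264 = 16 + 19264 = 19280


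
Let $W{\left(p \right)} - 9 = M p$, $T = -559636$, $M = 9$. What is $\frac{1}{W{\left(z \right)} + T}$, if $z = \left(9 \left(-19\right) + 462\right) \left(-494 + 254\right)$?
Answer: $- \frac{1}{1188187} \approx -8.4162 \cdot 10^{-7}$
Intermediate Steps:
$z = -69840$ ($z = \left(-171 + 462\right) \left(-240\right) = 291 \left(-240\right) = -69840$)
$W{\left(p \right)} = 9 + 9 p$
$\frac{1}{W{\left(z \right)} + T} = \frac{1}{\left(9 + 9 \left(-69840\right)\right) - 559636} = \frac{1}{\left(9 - 628560\right) - 559636} = \frac{1}{-628551 - 559636} = \frac{1}{-1188187} = - \frac{1}{1188187}$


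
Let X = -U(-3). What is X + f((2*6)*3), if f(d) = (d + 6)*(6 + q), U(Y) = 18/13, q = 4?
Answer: 5442/13 ≈ 418.62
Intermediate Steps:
U(Y) = 18/13 (U(Y) = 18*(1/13) = 18/13)
f(d) = 60 + 10*d (f(d) = (d + 6)*(6 + 4) = (6 + d)*10 = 60 + 10*d)
X = -18/13 (X = -1*18/13 = -18/13 ≈ -1.3846)
X + f((2*6)*3) = -18/13 + (60 + 10*((2*6)*3)) = -18/13 + (60 + 10*(12*3)) = -18/13 + (60 + 10*36) = -18/13 + (60 + 360) = -18/13 + 420 = 5442/13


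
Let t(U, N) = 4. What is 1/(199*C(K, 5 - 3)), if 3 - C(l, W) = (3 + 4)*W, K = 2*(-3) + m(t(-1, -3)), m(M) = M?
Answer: -1/2189 ≈ -0.00045683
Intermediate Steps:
K = -2 (K = 2*(-3) + 4 = -6 + 4 = -2)
C(l, W) = 3 - 7*W (C(l, W) = 3 - (3 + 4)*W = 3 - 7*W)
1/(199*C(K, 5 - 3)) = 1/(199*(3 - 7*(5 - 3))) = 1/(199*(3 - 7*2)) = 1/(199*(3 - 14)) = 1/(199*(-11)) = 1/(-2189) = -1/2189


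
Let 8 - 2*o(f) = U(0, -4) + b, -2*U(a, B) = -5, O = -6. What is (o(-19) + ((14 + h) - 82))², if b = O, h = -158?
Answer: 776161/16 ≈ 48510.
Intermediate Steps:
U(a, B) = 5/2 (U(a, B) = -½*(-5) = 5/2)
b = -6
o(f) = 23/4 (o(f) = 4 - (5/2 - 6)/2 = 4 - ½*(-7/2) = 4 + 7/4 = 23/4)
(o(-19) + ((14 + h) - 82))² = (23/4 + ((14 - 158) - 82))² = (23/4 + (-144 - 82))² = (23/4 - 226)² = (-881/4)² = 776161/16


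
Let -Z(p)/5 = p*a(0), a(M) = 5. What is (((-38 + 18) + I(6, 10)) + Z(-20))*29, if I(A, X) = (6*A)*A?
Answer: 20184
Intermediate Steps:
I(A, X) = 6*A²
Z(p) = -25*p (Z(p) = -5*p*5 = -25*p)
(((-38 + 18) + I(6, 10)) + Z(-20))*29 = (((-38 + 18) + 6*6²) - 25*(-20))*29 = ((-20 + 6*36) + 500)*29 = ((-20 + 216) + 500)*29 = (196 + 500)*29 = 696*29 = 20184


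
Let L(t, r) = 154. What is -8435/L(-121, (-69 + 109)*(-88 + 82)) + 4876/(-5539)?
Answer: -6781767/121858 ≈ -55.653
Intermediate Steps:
-8435/L(-121, (-69 + 109)*(-88 + 82)) + 4876/(-5539) = -8435/154 + 4876/(-5539) = -8435*1/154 + 4876*(-1/5539) = -1205/22 - 4876/5539 = -6781767/121858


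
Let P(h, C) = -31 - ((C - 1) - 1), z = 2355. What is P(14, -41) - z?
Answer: -2343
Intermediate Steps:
P(h, C) = -29 - C (P(h, C) = -31 - ((-1 + C) - 1) = -31 - (-2 + C) = -31 + (2 - C) = -29 - C)
P(14, -41) - z = (-29 - 1*(-41)) - 1*2355 = (-29 + 41) - 2355 = 12 - 2355 = -2343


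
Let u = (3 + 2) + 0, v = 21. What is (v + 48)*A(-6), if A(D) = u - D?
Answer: 759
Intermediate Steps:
u = 5 (u = 5 + 0 = 5)
A(D) = 5 - D
(v + 48)*A(-6) = (21 + 48)*(5 - 1*(-6)) = 69*(5 + 6) = 69*11 = 759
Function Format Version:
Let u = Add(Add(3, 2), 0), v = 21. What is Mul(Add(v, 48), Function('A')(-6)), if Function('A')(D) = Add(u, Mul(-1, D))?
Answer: 759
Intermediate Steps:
u = 5 (u = Add(5, 0) = 5)
Function('A')(D) = Add(5, Mul(-1, D))
Mul(Add(v, 48), Function('A')(-6)) = Mul(Add(21, 48), Add(5, Mul(-1, -6))) = Mul(69, Add(5, 6)) = Mul(69, 11) = 759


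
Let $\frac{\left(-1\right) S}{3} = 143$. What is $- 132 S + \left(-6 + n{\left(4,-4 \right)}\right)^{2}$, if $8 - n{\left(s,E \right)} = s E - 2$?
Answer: $57028$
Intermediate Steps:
$S = -429$ ($S = \left(-3\right) 143 = -429$)
$n{\left(s,E \right)} = 10 - E s$ ($n{\left(s,E \right)} = 8 - \left(s E - 2\right) = 8 - \left(E s - 2\right) = 8 - \left(-2 + E s\right) = 10 - E s$)
$- 132 S + \left(-6 + n{\left(4,-4 \right)}\right)^{2} = \left(-132\right) \left(-429\right) + \left(-6 - \left(-10 - 16\right)\right)^{2} = 56628 + \left(-6 + \left(10 + 16\right)\right)^{2} = 56628 + \left(-6 + 26\right)^{2} = 56628 + 20^{2} = 56628 + 400 = 57028$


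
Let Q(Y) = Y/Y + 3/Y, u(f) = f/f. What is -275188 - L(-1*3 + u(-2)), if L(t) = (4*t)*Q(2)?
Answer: -275168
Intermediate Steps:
u(f) = 1
Q(Y) = 1 + 3/Y
L(t) = 10*t (L(t) = (4*t)*((3 + 2)/2) = (4*t)*((½)*5) = (4*t)*(5/2) = 10*t)
-275188 - L(-1*3 + u(-2)) = -275188 - 10*(-1*3 + 1) = -275188 - 10*(-3 + 1) = -275188 - 10*(-2) = -275188 - 1*(-20) = -275188 + 20 = -275168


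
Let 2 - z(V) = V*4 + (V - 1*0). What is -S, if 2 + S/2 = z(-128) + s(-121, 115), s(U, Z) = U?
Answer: -1038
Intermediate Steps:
z(V) = 2 - 5*V (z(V) = 2 - (V*4 + (V - 1*0)) = 2 - (4*V + (V + 0)) = 2 - (4*V + V) = 2 - 5*V)
S = 1038 (S = -4 + 2*((2 - 5*(-128)) - 121) = -4 + 2*((2 + 640) - 121) = -4 + 2*(642 - 121) = -4 + 2*521 = -4 + 1042 = 1038)
-S = -1*1038 = -1038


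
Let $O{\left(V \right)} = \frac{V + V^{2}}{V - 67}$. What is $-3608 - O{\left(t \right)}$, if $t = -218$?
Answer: $- \frac{980974}{285} \approx -3442.0$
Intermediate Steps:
$O{\left(V \right)} = \frac{V + V^{2}}{-67 + V}$
$-3608 - O{\left(t \right)} = -3608 - - \frac{218 \left(1 - 218\right)}{-67 - 218} = -3608 - \left(-218\right) \frac{1}{-285} \left(-217\right) = -3608 - \left(-218\right) \left(- \frac{1}{285}\right) \left(-217\right) = -3608 - - \frac{47306}{285} = -3608 + \frac{47306}{285} = - \frac{980974}{285}$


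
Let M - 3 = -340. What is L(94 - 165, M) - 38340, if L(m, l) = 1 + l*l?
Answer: 75230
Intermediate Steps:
M = -337 (M = 3 - 340 = -337)
L(m, l) = 1 + l²
L(94 - 165, M) - 38340 = (1 + (-337)²) - 38340 = (1 + 113569) - 38340 = 113570 - 38340 = 75230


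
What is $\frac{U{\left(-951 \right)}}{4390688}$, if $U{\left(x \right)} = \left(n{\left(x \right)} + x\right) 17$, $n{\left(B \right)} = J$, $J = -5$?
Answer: $- \frac{4063}{1097672} \approx -0.0037015$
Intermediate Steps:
$n{\left(B \right)} = -5$
$U{\left(x \right)} = -85 + 17 x$ ($U{\left(x \right)} = \left(-5 + x\right) 17 = -85 + 17 x$)
$\frac{U{\left(-951 \right)}}{4390688} = \frac{-85 + 17 \left(-951\right)}{4390688} = \left(-85 - 16167\right) \frac{1}{4390688} = \left(-16252\right) \frac{1}{4390688} = - \frac{4063}{1097672}$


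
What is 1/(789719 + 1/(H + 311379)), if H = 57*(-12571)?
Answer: 405168/319968867791 ≈ 1.2663e-6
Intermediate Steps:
H = -716547
1/(789719 + 1/(H + 311379)) = 1/(789719 + 1/(-716547 + 311379)) = 1/(789719 + 1/(-405168)) = 1/(789719 - 1/405168) = 1/(319968867791/405168) = 405168/319968867791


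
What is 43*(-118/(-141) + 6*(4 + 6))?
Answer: 368854/141 ≈ 2616.0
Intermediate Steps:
43*(-118/(-141) + 6*(4 + 6)) = 43*(-118*(-1/141) + 6*10) = 43*(118/141 + 60) = 43*(8578/141) = 368854/141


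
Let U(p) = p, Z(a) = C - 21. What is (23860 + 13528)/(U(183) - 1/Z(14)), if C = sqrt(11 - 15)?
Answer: 761369232/3727573 - 18694*I/3727573 ≈ 204.25 - 0.0050151*I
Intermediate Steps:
C = 2*I (C = sqrt(-4) = 2*I ≈ 2.0*I)
Z(a) = -21 + 2*I (Z(a) = 2*I - 21 = -21 + 2*I)
(23860 + 13528)/(U(183) - 1/Z(14)) = (23860 + 13528)/(183 - 1/(-21 + 2*I)) = 37388/(183 - (-21 - 2*I)/445)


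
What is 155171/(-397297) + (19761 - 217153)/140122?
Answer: -50083060143/27835025117 ≈ -1.7993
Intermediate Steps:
155171/(-397297) + (19761 - 217153)/140122 = 155171*(-1/397297) - 197392*1/140122 = -155171/397297 - 98696/70061 = -50083060143/27835025117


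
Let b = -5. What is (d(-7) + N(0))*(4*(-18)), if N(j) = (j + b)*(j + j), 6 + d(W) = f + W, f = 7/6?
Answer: 852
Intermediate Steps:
f = 7/6 (f = 7*(1/6) = 7/6 ≈ 1.1667)
d(W) = -29/6 + W (d(W) = -6 + (7/6 + W) = -29/6 + W)
N(j) = 2*j*(-5 + j) (N(j) = (j - 5)*(j + j) = (-5 + j)*(2*j) = 2*j*(-5 + j))
(d(-7) + N(0))*(4*(-18)) = ((-29/6 - 7) + 2*0*(-5 + 0))*(4*(-18)) = (-71/6 + 2*0*(-5))*(-72) = (-71/6 + 0)*(-72) = -71/6*(-72) = 852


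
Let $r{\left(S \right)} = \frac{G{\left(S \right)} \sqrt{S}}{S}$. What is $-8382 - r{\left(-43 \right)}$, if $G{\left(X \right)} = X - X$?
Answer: $-8382$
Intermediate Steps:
$G{\left(X \right)} = 0$
$r{\left(S \right)} = 0$ ($r{\left(S \right)} = \frac{0 \sqrt{S}}{S} = \frac{0}{S} = 0$)
$-8382 - r{\left(-43 \right)} = -8382 - 0 = -8382 + 0 = -8382$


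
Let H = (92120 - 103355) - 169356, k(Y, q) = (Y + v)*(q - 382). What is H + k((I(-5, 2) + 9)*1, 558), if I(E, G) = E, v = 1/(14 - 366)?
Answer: -359775/2 ≈ -1.7989e+5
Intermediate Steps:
v = -1/352 (v = 1/(-352) = -1/352 ≈ -0.0028409)
k(Y, q) = (-382 + q)*(-1/352 + Y) (k(Y, q) = (Y - 1/352)*(q - 382) = (-1/352 + Y)*(-382 + q) = (-382 + q)*(-1/352 + Y))
H = -180591 (H = -11235 - 169356 = -180591)
H + k((I(-5, 2) + 9)*1, 558) = -180591 + (191/176 - 382*(-5 + 9) - 1/352*558 + ((-5 + 9)*1)*558) = -180591 + (191/176 - 1528 - 279/176 + (4*1)*558) = -180591 + (191/176 - 382*4 - 279/176 + 4*558) = -180591 + (191/176 - 1528 - 279/176 + 2232) = -180591 + 1407/2 = -359775/2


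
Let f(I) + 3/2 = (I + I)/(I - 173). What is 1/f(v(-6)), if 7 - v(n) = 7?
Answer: -⅔ ≈ -0.66667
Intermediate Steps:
v(n) = 0 (v(n) = 7 - 1*7 = 7 - 7 = 0)
f(I) = -3/2 + 2*I/(-173 + I) (f(I) = -3/2 + (I + I)/(I - 173) = -3/2 + (2*I)/(-173 + I) = -3/2 + 2*I/(-173 + I))
1/f(v(-6)) = 1/((519 + 0)/(2*(-173 + 0))) = 1/((½)*519/(-173)) = 1/((½)*(-1/173)*519) = 1/(-3/2) = -⅔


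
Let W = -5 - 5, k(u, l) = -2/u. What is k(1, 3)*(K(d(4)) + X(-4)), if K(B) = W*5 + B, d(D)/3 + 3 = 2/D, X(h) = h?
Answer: 123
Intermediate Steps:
W = -10
d(D) = -9 + 6/D (d(D) = -9 + 3*(2/D) = -9 + 6/D)
K(B) = -50 + B (K(B) = -10*5 + B = -50 + B)
k(1, 3)*(K(d(4)) + X(-4)) = (-2/1)*((-50 + (-9 + 6/4)) - 4) = (-2*1)*((-50 + (-9 + 6*(¼))) - 4) = -2*((-50 + (-9 + 3/2)) - 4) = -2*((-50 - 15/2) - 4) = -2*(-115/2 - 4) = -2*(-123/2) = 123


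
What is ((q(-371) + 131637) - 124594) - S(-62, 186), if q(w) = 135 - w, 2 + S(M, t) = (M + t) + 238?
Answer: 7189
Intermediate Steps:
S(M, t) = 236 + M + t (S(M, t) = -2 + ((M + t) + 238) = -2 + (238 + M + t) = 236 + M + t)
((q(-371) + 131637) - 124594) - S(-62, 186) = (((135 - 1*(-371)) + 131637) - 124594) - (236 - 62 + 186) = (((135 + 371) + 131637) - 124594) - 1*360 = ((506 + 131637) - 124594) - 360 = (132143 - 124594) - 360 = 7549 - 360 = 7189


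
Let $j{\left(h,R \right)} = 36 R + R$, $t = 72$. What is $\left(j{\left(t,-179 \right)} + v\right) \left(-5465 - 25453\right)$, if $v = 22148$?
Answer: $-480001950$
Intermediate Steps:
$j{\left(h,R \right)} = 37 R$
$\left(j{\left(t,-179 \right)} + v\right) \left(-5465 - 25453\right) = \left(37 \left(-179\right) + 22148\right) \left(-5465 - 25453\right) = \left(-6623 + 22148\right) \left(-30918\right) = 15525 \left(-30918\right) = -480001950$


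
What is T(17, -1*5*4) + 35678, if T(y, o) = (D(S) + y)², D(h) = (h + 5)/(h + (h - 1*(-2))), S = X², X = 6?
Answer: 197060129/5476 ≈ 35986.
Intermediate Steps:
S = 36 (S = 6² = 36)
D(h) = (5 + h)/(2 + 2*h) (D(h) = (5 + h)/(h + (h + 2)) = (5 + h)/(h + (2 + h)) = (5 + h)/(2 + 2*h))
T(y, o) = (41/74 + y)² (T(y, o) = ((5 + 36)/(2*(1 + 36)) + y)² = ((½)*41/37 + y)² = ((½)*(1/37)*41 + y)² = (41/74 + y)²)
T(17, -1*5*4) + 35678 = (41 + 74*17)²/5476 + 35678 = (41 + 1258)²/5476 + 35678 = (1/5476)*1299² + 35678 = (1/5476)*1687401 + 35678 = 1687401/5476 + 35678 = 197060129/5476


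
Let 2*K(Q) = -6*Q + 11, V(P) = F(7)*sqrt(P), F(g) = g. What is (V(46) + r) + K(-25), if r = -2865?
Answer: -5569/2 + 7*sqrt(46) ≈ -2737.0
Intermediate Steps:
V(P) = 7*sqrt(P)
K(Q) = 11/2 - 3*Q (K(Q) = (-6*Q + 11)/2 = (11 - 6*Q)/2 = 11/2 - 3*Q)
(V(46) + r) + K(-25) = (7*sqrt(46) - 2865) + (11/2 - 3*(-25)) = (-2865 + 7*sqrt(46)) + (11/2 + 75) = (-2865 + 7*sqrt(46)) + 161/2 = -5569/2 + 7*sqrt(46)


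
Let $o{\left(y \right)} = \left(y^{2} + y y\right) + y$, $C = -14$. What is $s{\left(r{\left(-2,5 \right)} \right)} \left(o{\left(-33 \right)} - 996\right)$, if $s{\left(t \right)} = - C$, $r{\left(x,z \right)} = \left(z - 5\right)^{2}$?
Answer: $16086$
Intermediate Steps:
$r{\left(x,z \right)} = \left(-5 + z\right)^{2}$
$o{\left(y \right)} = y + 2 y^{2}$ ($o{\left(y \right)} = \left(y^{2} + y^{2}\right) + y = 2 y^{2} + y = y + 2 y^{2}$)
$s{\left(t \right)} = 14$ ($s{\left(t \right)} = \left(-1\right) \left(-14\right) = 14$)
$s{\left(r{\left(-2,5 \right)} \right)} \left(o{\left(-33 \right)} - 996\right) = 14 \left(- 33 \left(1 + 2 \left(-33\right)\right) - 996\right) = 14 \left(- 33 \left(1 - 66\right) - 996\right) = 14 \left(\left(-33\right) \left(-65\right) - 996\right) = 14 \left(2145 - 996\right) = 14 \cdot 1149 = 16086$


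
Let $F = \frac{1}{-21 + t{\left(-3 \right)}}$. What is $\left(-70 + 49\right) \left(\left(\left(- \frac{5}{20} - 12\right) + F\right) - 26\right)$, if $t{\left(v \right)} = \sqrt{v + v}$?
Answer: $\frac{479325}{596} + \frac{7 i \sqrt{6}}{149} \approx 804.24 + 0.11508 i$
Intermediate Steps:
$t{\left(v \right)} = \sqrt{2} \sqrt{v}$ ($t{\left(v \right)} = \sqrt{2 v} = \sqrt{2} \sqrt{v}$)
$F = \frac{1}{-21 + i \sqrt{6}}$ ($F = \frac{1}{-21 + \sqrt{2} \sqrt{-3}} = \frac{1}{-21 + \sqrt{2} i \sqrt{3}} = \frac{1}{-21 + i \sqrt{6}} \approx -0.04698 - 0.0054798 i$)
$\left(-70 + 49\right) \left(\left(\left(- \frac{5}{20} - 12\right) + F\right) - 26\right) = \left(-70 + 49\right) \left(\left(\left(- \frac{5}{20} - 12\right) - \left(\frac{7}{149} + \frac{i \sqrt{6}}{447}\right)\right) - 26\right) = - 21 \left(\left(\left(- \frac{5}{20} - 12\right) - \left(\frac{7}{149} + \frac{i \sqrt{6}}{447}\right)\right) - 26\right) = - 21 \left(\left(\left(\left(-1\right) \frac{1}{4} - 12\right) - \left(\frac{7}{149} + \frac{i \sqrt{6}}{447}\right)\right) - 26\right) = - 21 \left(\left(\left(- \frac{1}{4} - 12\right) - \left(\frac{7}{149} + \frac{i \sqrt{6}}{447}\right)\right) - 26\right) = - 21 \left(\left(- \frac{49}{4} - \left(\frac{7}{149} + \frac{i \sqrt{6}}{447}\right)\right) - 26\right) = - 21 \left(\left(- \frac{7329}{596} - \frac{i \sqrt{6}}{447}\right) - 26\right) = - 21 \left(- \frac{22825}{596} - \frac{i \sqrt{6}}{447}\right) = \frac{479325}{596} + \frac{7 i \sqrt{6}}{149}$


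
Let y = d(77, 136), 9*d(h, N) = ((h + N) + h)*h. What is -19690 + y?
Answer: -154880/9 ≈ -17209.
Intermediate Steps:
d(h, N) = h*(N + 2*h)/9 (d(h, N) = (((h + N) + h)*h)/9 = (((N + h) + h)*h)/9 = ((N + 2*h)*h)/9 = (h*(N + 2*h))/9 = h*(N + 2*h)/9)
y = 22330/9 (y = (⅑)*77*(136 + 2*77) = (⅑)*77*(136 + 154) = (⅑)*77*290 = 22330/9 ≈ 2481.1)
-19690 + y = -19690 + 22330/9 = -154880/9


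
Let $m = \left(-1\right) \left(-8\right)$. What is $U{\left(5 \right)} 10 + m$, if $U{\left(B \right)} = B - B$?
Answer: $8$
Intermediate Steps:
$m = 8$
$U{\left(B \right)} = 0$
$U{\left(5 \right)} 10 + m = 0 \cdot 10 + 8 = 0 + 8 = 8$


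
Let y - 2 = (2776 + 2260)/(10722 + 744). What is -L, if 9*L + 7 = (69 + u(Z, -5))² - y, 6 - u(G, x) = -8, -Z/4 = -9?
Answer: -39440522/51597 ≈ -764.40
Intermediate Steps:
Z = 36 (Z = -4*(-9) = 36)
u(G, x) = 14 (u(G, x) = 6 - 1*(-8) = 6 + 8 = 14)
y = 13984/5733 (y = 2 + (2776 + 2260)/(10722 + 744) = 2 + 5036/11466 = 2 + 5036*(1/11466) = 2 + 2518/5733 = 13984/5733 ≈ 2.4392)
L = 39440522/51597 (L = -7/9 + ((69 + 14)² - 1*13984/5733)/9 = -7/9 + (83² - 13984/5733)/9 = -7/9 + (6889 - 13984/5733)/9 = -7/9 + (⅑)*(39480653/5733) = -7/9 + 39480653/51597 = 39440522/51597 ≈ 764.40)
-L = -1*39440522/51597 = -39440522/51597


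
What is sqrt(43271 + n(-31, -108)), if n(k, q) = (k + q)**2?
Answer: 8*sqrt(978) ≈ 250.18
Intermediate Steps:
sqrt(43271 + n(-31, -108)) = sqrt(43271 + (-31 - 108)**2) = sqrt(43271 + (-139)**2) = sqrt(43271 + 19321) = sqrt(62592) = 8*sqrt(978)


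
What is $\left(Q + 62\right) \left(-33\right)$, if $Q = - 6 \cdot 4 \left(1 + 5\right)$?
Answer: $2706$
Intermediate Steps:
$Q = -144$ ($Q = - 6 \cdot 4 \cdot 6 = \left(-6\right) 24 = -144$)
$\left(Q + 62\right) \left(-33\right) = \left(-144 + 62\right) \left(-33\right) = \left(-82\right) \left(-33\right) = 2706$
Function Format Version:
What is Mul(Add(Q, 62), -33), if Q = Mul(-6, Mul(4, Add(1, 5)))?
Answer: 2706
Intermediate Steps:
Q = -144 (Q = Mul(-6, Mul(4, 6)) = Mul(-6, 24) = -144)
Mul(Add(Q, 62), -33) = Mul(Add(-144, 62), -33) = Mul(-82, -33) = 2706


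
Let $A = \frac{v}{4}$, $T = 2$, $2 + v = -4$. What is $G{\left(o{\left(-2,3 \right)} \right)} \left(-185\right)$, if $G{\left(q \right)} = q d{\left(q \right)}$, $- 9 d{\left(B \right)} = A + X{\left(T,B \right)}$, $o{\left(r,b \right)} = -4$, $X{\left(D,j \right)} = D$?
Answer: $- \frac{370}{9} \approx -41.111$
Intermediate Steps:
$v = -6$ ($v = -2 - 4 = -6$)
$A = - \frac{3}{2}$ ($A = - \frac{6}{4} = \left(-6\right) \frac{1}{4} = - \frac{3}{2} \approx -1.5$)
$d{\left(B \right)} = - \frac{1}{18}$ ($d{\left(B \right)} = - \frac{- \frac{3}{2} + 2}{9} = \left(- \frac{1}{9}\right) \frac{1}{2} = - \frac{1}{18}$)
$G{\left(q \right)} = - \frac{q}{18}$ ($G{\left(q \right)} = q \left(- \frac{1}{18}\right) = - \frac{q}{18}$)
$G{\left(o{\left(-2,3 \right)} \right)} \left(-185\right) = \left(- \frac{1}{18}\right) \left(-4\right) \left(-185\right) = \frac{2}{9} \left(-185\right) = - \frac{370}{9}$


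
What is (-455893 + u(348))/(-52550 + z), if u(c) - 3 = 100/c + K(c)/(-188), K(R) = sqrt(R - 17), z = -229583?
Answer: 39662405/24545571 + sqrt(331)/53041004 ≈ 1.6159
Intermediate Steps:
K(R) = sqrt(-17 + R)
u(c) = 3 + 100/c - sqrt(-17 + c)/188 (u(c) = 3 + (100/c + sqrt(-17 + c)/(-188)) = 3 + (100/c + sqrt(-17 + c)*(-1/188)) = 3 + (100/c - sqrt(-17 + c)/188) = 3 + 100/c - sqrt(-17 + c)/188)
(-455893 + u(348))/(-52550 + z) = (-455893 + (3 + 100/348 - sqrt(-17 + 348)/188))/(-52550 - 229583) = (-455893 + (3 + 100*(1/348) - sqrt(331)/188))/(-282133) = (-455893 + (3 + 25/87 - sqrt(331)/188))*(-1/282133) = (-455893 + (286/87 - sqrt(331)/188))*(-1/282133) = (-39662405/87 - sqrt(331)/188)*(-1/282133) = 39662405/24545571 + sqrt(331)/53041004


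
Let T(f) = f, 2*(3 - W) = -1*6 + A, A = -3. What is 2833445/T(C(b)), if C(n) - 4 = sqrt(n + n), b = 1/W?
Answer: 42501675/59 - 2833445*sqrt(15)/118 ≈ 6.2737e+5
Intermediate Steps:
W = 15/2 (W = 3 - (-1*6 - 3)/2 = 3 - (-6 - 3)/2 = 3 - 1/2*(-9) = 3 + 9/2 = 15/2 ≈ 7.5000)
b = 2/15 (b = 1/(15/2) = 2/15 ≈ 0.13333)
C(n) = 4 + sqrt(2)*sqrt(n) (C(n) = 4 + sqrt(n + n) = 4 + sqrt(2*n) = 4 + sqrt(2)*sqrt(n))
2833445/T(C(b)) = 2833445/(4 + sqrt(2)*sqrt(2/15)) = 2833445/(4 + sqrt(2)*(sqrt(30)/15)) = 2833445/(4 + 2*sqrt(15)/15)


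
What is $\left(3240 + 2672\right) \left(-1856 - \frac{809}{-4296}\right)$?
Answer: $- \frac{5891727013}{537} \approx -1.0972 \cdot 10^{7}$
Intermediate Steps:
$\left(3240 + 2672\right) \left(-1856 - \frac{809}{-4296}\right) = 5912 \left(-1856 - - \frac{809}{4296}\right) = 5912 \left(-1856 + \frac{809}{4296}\right) = 5912 \left(- \frac{7972567}{4296}\right) = - \frac{5891727013}{537}$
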